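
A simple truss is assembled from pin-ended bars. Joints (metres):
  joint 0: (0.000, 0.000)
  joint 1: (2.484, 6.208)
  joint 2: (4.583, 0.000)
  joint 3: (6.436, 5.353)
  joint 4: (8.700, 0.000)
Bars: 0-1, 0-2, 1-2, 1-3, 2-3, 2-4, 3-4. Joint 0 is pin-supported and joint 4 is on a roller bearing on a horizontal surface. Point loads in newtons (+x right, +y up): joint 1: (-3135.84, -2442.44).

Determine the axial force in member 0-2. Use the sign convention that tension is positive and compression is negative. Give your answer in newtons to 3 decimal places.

N=5 nodes, M=7 members, R=3 reactions → 2N=10, M+R=10
member 0 (0-1): L=6.6865, (cx,cy)=(0.3715,0.9284)
member 1 (0-2): L=4.5830, (cx,cy)=(1.0000,0.0000)
member 2 (1-2): L=6.5532, (cx,cy)=(0.3203,-0.9473)
member 3 (1-3): L=4.0434, (cx,cy)=(0.9774,-0.2115)
member 4 (2-3): L=5.6646, (cx,cy)=(0.3271,0.9450)
member 5 (2-4): L=4.1170, (cx,cy)=(1.0000,0.0000)
member 6 (3-4): L=5.8121, (cx,cy)=(0.3895,-0.9210)
solve A·x = −loads:
  F[0-1] = -4289.6913 N (compression)
  F[0-2] = -1542.2462 N (compression)
  F[1-2] = +1374.2295 N (tension)
  F[1-3] = +1127.5785 N (tension)
  F[2-3] = -1377.6215 N (compression)
  F[2-4] = -651.4388 N (compression)
  F[3-4] = +1672.3569 N (tension)
  Rx@0 = +3135.8400 N
  Ry@0 = +3982.7014 N
  Ry@4 = -1540.2614 N

-1542.246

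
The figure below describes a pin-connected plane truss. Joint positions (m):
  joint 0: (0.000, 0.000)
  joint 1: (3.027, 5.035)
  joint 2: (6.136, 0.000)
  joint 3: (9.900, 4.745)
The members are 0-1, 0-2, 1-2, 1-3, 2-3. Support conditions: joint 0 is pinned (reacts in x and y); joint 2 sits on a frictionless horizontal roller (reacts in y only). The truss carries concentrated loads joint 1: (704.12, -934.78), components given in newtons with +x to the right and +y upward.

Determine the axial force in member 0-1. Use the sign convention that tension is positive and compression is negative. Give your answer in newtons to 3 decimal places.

N=4 nodes, M=5 members, R=3 reactions → 2N=8, M+R=8
member 0 (0-1): L=5.8749, (cx,cy)=(0.5152,0.8570)
member 1 (0-2): L=6.1360, (cx,cy)=(1.0000,0.0000)
member 2 (1-2): L=5.9175, (cx,cy)=(0.5254,-0.8509)
member 3 (1-3): L=6.8791, (cx,cy)=(0.9991,-0.0422)
member 4 (2-3): L=6.0566, (cx,cy)=(0.6215,0.7834)
solve A·x = −loads:
  F[0-1] = +121.5129 N (tension)
  F[0-2] = +641.5109 N (tension)
  F[1-2] = -1221.0219 N (compression)
  F[1-3] = -0.0000 N (compression)
  F[2-3] = +0.0000 N (tension)
  Rx@0 = -704.1200 N
  Ry@0 = -104.1417 N
  Ry@2 = +1038.9217 N

121.513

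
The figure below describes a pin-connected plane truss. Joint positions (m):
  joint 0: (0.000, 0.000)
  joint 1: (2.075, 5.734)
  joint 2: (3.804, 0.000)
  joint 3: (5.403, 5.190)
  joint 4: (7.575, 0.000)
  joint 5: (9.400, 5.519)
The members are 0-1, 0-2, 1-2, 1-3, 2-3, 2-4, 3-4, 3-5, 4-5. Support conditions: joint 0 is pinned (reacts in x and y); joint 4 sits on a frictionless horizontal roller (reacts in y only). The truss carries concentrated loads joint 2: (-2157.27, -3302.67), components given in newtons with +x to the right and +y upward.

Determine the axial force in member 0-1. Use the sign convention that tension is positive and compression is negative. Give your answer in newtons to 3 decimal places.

N=6 nodes, M=9 members, R=3 reactions → 2N=12, M+R=12
member 0 (0-1): L=6.0979, (cx,cy)=(0.3403,0.9403)
member 1 (0-2): L=3.8040, (cx,cy)=(1.0000,0.0000)
member 2 (1-2): L=5.9890, (cx,cy)=(0.2887,-0.9574)
member 3 (1-3): L=3.3722, (cx,cy)=(0.9869,-0.1613)
member 4 (2-3): L=5.4307, (cx,cy)=(0.2944,0.9557)
member 5 (2-4): L=3.7710, (cx,cy)=(1.0000,0.0000)
member 6 (3-4): L=5.6262, (cx,cy)=(0.3861,-0.9225)
member 7 (3-5): L=4.0105, (cx,cy)=(0.9966,0.0820)
member 8 (4-5): L=5.8129, (cx,cy)=(0.3140,0.9494)
solve A·x = −loads:
  F[0-1] = -1748.4840 N (compression)
  F[0-2] = -1562.2939 N (compression)
  F[1-2] = +1913.1387 N (tension)
  F[1-3] = -1162.5174 N (compression)
  F[2-3] = +1539.2225 N (tension)
  F[2-4] = +694.0896 N (tension)
  F[3-4] = -1797.9095 N (compression)
  F[3-5] = -0.0000 N (tension)
  F[4-5] = -0.0000 N (tension)
  Rx@0 = +2157.2700 N
  Ry@0 = +1644.1411 N
  Ry@4 = +1658.5289 N

-1748.484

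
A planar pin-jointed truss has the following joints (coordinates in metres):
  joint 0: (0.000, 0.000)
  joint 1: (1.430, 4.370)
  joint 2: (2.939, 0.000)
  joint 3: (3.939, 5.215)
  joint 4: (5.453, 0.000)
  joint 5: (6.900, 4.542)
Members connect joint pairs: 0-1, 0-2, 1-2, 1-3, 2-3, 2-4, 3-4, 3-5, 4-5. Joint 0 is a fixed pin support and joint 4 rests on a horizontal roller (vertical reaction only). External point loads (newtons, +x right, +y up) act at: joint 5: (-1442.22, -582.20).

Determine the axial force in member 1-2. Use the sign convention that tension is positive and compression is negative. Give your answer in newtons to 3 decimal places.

N=6 nodes, M=9 members, R=3 reactions → 2N=12, M+R=12
member 0 (0-1): L=4.5980, (cx,cy)=(0.3110,0.9504)
member 1 (0-2): L=2.9390, (cx,cy)=(1.0000,0.0000)
member 2 (1-2): L=4.6232, (cx,cy)=(0.3264,-0.9452)
member 3 (1-3): L=2.6475, (cx,cy)=(0.9477,0.3192)
member 4 (2-3): L=5.3100, (cx,cy)=(0.1883,0.9821)
member 5 (2-4): L=2.5140, (cx,cy)=(1.0000,0.0000)
member 6 (3-4): L=5.4303, (cx,cy)=(0.2788,-0.9603)
member 7 (3-5): L=3.0365, (cx,cy)=(0.9751,-0.2216)
member 8 (4-5): L=4.7669, (cx,cy)=(0.3035,0.9528)
solve A·x = −loads:
  F[0-1] = -1101.4052 N (compression)
  F[0-2] = -1099.6793 N (compression)
  F[1-2] = +882.7310 N (tension)
  F[1-3] = -665.4679 N (compression)
  F[2-3] = -849.5878 N (compression)
  F[2-4] = -651.5609 N (compression)
  F[3-4] = +1367.3596 N (tension)
  F[3-5] = -1201.7739 N (compression)
  F[4-5] = -890.5770 N (compression)
  Rx@0 = +1442.2200 N
  Ry@0 = +1046.7852 N
  Ry@4 = -464.5852 N

882.731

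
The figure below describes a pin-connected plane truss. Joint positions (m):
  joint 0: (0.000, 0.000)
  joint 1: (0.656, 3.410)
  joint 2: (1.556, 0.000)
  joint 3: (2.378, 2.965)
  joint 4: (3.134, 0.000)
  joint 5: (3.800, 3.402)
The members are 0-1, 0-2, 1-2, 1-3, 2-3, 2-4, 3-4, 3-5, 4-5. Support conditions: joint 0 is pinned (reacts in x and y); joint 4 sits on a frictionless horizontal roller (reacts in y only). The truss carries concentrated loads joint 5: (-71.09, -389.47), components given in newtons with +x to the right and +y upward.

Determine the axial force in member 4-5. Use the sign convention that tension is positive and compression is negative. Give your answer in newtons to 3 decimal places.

N=6 nodes, M=9 members, R=3 reactions → 2N=12, M+R=12
member 0 (0-1): L=3.4725, (cx,cy)=(0.1889,0.9820)
member 1 (0-2): L=1.5560, (cx,cy)=(1.0000,0.0000)
member 2 (1-2): L=3.5268, (cx,cy)=(0.2552,-0.9669)
member 3 (1-3): L=1.7786, (cx,cy)=(0.9682,-0.2502)
member 4 (2-3): L=3.0768, (cx,cy)=(0.2672,0.9637)
member 5 (2-4): L=1.5780, (cx,cy)=(1.0000,0.0000)
member 6 (3-4): L=3.0599, (cx,cy)=(0.2471,-0.9690)
member 7 (3-5): L=1.4876, (cx,cy)=(0.9559,0.2938)
member 8 (4-5): L=3.4666, (cx,cy)=(0.1921,0.9814)
solve A·x = −loads:
  F[0-1] = +5.6989 N (tension)
  F[0-2] = -72.1666 N (compression)
  F[1-2] = -6.5204 N (compression)
  F[1-3] = +2.8306 N (tension)
  F[2-3] = +6.5423 N (tension)
  F[2-4] = -75.5784 N (compression)
  F[3-4] = -4.0357 N (compression)
  F[3-5] = +5.7387 N (tension)
  F[4-5] = -398.5808 N (compression)
  Rx@0 = +71.0900 N
  Ry@0 = -5.5963 N
  Ry@4 = +395.0663 N

-398.581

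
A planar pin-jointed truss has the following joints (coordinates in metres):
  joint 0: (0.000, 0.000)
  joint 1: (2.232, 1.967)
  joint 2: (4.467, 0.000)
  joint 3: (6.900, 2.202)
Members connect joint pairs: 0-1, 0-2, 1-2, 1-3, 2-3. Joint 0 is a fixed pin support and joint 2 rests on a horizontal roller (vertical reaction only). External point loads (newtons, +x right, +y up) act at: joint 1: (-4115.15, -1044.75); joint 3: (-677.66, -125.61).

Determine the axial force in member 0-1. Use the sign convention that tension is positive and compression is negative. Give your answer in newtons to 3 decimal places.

-3933.097

N=4 nodes, M=5 members, R=3 reactions → 2N=8, M+R=8
member 0 (0-1): L=2.9750, (cx,cy)=(0.7502,0.6612)
member 1 (0-2): L=4.4670, (cx,cy)=(1.0000,0.0000)
member 2 (1-2): L=2.9773, (cx,cy)=(0.7507,-0.6607)
member 3 (1-3): L=4.6739, (cx,cy)=(0.9987,0.0503)
member 4 (2-3): L=3.2815, (cx,cy)=(0.7414,0.6710)
solve A·x = −loads:
  F[0-1] = -3933.0965 N (compression)
  F[0-2] = -1842.0441 N (compression)
  F[1-2] = +2311.2328 N (tension)
  F[1-3] = -571.3353 N (compression)
  F[2-3] = -144.3801 N (compression)
  Rx@0 = +4792.8100 N
  Ry@0 = +2600.4286 N
  Ry@2 = -1430.0686 N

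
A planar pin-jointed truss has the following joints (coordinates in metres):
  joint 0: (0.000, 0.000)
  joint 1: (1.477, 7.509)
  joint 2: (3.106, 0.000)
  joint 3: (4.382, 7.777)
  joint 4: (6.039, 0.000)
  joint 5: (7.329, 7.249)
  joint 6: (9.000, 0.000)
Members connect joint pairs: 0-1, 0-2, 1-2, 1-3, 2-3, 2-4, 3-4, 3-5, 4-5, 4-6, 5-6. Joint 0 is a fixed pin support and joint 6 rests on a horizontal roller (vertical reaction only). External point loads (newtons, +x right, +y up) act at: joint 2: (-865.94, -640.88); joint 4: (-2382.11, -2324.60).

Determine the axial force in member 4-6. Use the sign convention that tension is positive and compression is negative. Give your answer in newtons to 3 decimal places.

N=7 nodes, M=11 members, R=3 reactions → 2N=14, M+R=14
member 0 (0-1): L=7.6529, (cx,cy)=(0.1930,0.9812)
member 1 (0-2): L=3.1060, (cx,cy)=(1.0000,0.0000)
member 2 (1-2): L=7.6837, (cx,cy)=(0.2120,-0.9773)
member 3 (1-3): L=2.9173, (cx,cy)=(0.9958,0.0919)
member 4 (2-3): L=7.8810, (cx,cy)=(0.1619,0.9868)
member 5 (2-4): L=2.9330, (cx,cy)=(1.0000,0.0000)
member 6 (3-4): L=7.9516, (cx,cy)=(0.2084,-0.9780)
member 7 (3-5): L=2.9939, (cx,cy)=(0.9843,-0.1764)
member 8 (4-5): L=7.3629, (cx,cy)=(0.1752,0.9845)
member 9 (4-6): L=2.9610, (cx,cy)=(1.0000,0.0000)
member 10 (5-6): L=7.4391, (cx,cy)=(0.2246,-0.9744)
solve A·x = −loads:
  F[0-1] = -1207.1952 N (compression)
  F[0-2] = -3015.0623 N (compression)
  F[1-2] = +1166.7067 N (tension)
  F[1-3] = -482.3788 N (compression)
  F[2-3] = -505.9811 N (compression)
  F[2-4] = -1819.8482 N (compression)
  F[3-4] = +684.9675 N (tension)
  F[3-5] = -716.2258 N (compression)
  F[4-5] = +1680.6659 N (tension)
  F[4-6] = +410.5421 N (tension)
  F[5-6] = -1827.6870 N (compression)
  Rx@0 = +3248.0500 N
  Ry@0 = +1184.4986 N
  Ry@6 = +1780.9814 N

410.542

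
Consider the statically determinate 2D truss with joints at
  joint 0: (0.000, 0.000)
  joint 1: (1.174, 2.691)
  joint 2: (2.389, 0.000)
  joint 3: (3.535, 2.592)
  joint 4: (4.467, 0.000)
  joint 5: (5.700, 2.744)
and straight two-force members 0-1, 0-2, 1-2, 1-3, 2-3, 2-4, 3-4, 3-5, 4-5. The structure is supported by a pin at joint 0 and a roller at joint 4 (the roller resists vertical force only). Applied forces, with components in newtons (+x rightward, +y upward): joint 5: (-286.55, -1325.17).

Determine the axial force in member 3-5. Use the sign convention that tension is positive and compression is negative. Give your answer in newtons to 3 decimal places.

319.755

N=6 nodes, M=9 members, R=3 reactions → 2N=12, M+R=12
member 0 (0-1): L=2.9359, (cx,cy)=(0.3999,0.9166)
member 1 (0-2): L=2.3890, (cx,cy)=(1.0000,0.0000)
member 2 (1-2): L=2.9526, (cx,cy)=(0.4115,-0.9114)
member 3 (1-3): L=2.3631, (cx,cy)=(0.9991,-0.0419)
member 4 (2-3): L=2.8340, (cx,cy)=(0.4044,0.9146)
member 5 (2-4): L=2.0780, (cx,cy)=(1.0000,0.0000)
member 6 (3-4): L=2.7545, (cx,cy)=(0.3384,-0.9410)
member 7 (3-5): L=2.1703, (cx,cy)=(0.9975,0.0700)
member 8 (4-5): L=3.0083, (cx,cy)=(0.4099,0.9121)
solve A·x = −loads:
  F[0-1] = +207.0284 N (tension)
  F[0-2] = -369.3348 N (compression)
  F[1-2] = -216.1014 N (compression)
  F[1-3] = +171.8625 N (tension)
  F[2-3] = +215.3481 N (tension)
  F[2-4] = -545.3419 N (compression)
  F[3-4] = -177.8524 N (compression)
  F[3-5] = +319.7551 N (tension)
  F[4-5] = -1477.3570 N (compression)
  Rx@0 = +286.5500 N
  Ry@0 = -189.7563 N
  Ry@4 = +1514.9263 N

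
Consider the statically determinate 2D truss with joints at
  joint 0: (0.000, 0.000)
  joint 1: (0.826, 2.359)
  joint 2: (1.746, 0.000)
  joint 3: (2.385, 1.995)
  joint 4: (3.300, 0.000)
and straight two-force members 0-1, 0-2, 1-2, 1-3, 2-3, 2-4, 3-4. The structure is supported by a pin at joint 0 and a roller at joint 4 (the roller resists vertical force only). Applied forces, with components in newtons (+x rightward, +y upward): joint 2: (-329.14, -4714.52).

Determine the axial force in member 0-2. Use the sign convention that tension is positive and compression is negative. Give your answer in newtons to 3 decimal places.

N=5 nodes, M=7 members, R=3 reactions → 2N=10, M+R=10
member 0 (0-1): L=2.4994, (cx,cy)=(0.3305,0.9438)
member 1 (0-2): L=1.7460, (cx,cy)=(1.0000,0.0000)
member 2 (1-2): L=2.5321, (cx,cy)=(0.3633,-0.9317)
member 3 (1-3): L=1.6009, (cx,cy)=(0.9738,-0.2274)
member 4 (2-3): L=2.0948, (cx,cy)=(0.3050,0.9523)
member 5 (2-4): L=1.5540, (cx,cy)=(1.0000,0.0000)
member 6 (3-4): L=2.1948, (cx,cy)=(0.4169,-0.9090)
solve A·x = −loads:
  F[0-1] = -2352.2736 N (compression)
  F[0-2] = +448.2280 N (tension)
  F[1-2] = +2836.0308 N (tension)
  F[1-3] = -1856.4388 N (compression)
  F[2-3] = +2176.0223 N (tension)
  F[2-4] = +1144.0526 N (tension)
  F[3-4] = -2744.2551 N (compression)
  Rx@0 = +329.1400 N
  Ry@0 = +2220.1103 N
  Ry@4 = +2494.4097 N

448.228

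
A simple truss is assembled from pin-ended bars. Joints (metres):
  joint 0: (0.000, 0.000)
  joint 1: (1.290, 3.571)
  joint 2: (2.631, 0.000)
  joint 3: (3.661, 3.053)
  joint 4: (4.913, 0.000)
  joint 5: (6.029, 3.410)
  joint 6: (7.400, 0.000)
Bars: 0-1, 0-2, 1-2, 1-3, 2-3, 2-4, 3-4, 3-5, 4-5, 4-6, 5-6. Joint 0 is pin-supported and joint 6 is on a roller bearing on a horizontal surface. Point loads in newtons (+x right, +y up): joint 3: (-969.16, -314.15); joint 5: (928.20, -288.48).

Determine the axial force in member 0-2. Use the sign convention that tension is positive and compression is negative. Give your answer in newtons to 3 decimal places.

N=7 nodes, M=11 members, R=3 reactions → 2N=14, M+R=14
member 0 (0-1): L=3.7969, (cx,cy)=(0.3398,0.9405)
member 1 (0-2): L=2.6310, (cx,cy)=(1.0000,0.0000)
member 2 (1-2): L=3.8145, (cx,cy)=(0.3516,-0.9362)
member 3 (1-3): L=2.4269, (cx,cy)=(0.9770,-0.2134)
member 4 (2-3): L=3.2221, (cx,cy)=(0.3197,0.9475)
member 5 (2-4): L=2.2820, (cx,cy)=(1.0000,0.0000)
member 6 (3-4): L=3.2997, (cx,cy)=(0.3794,-0.9252)
member 7 (3-5): L=2.3948, (cx,cy)=(0.9888,0.1491)
member 8 (4-5): L=3.5880, (cx,cy)=(0.3110,0.9504)
member 9 (4-6): L=2.4870, (cx,cy)=(1.0000,0.0000)
member 10 (5-6): L=3.6753, (cx,cy)=(0.3730,-0.9278)
solve A·x = −loads:
  F[0-1] = -195.9533 N (compression)
  F[0-2] = +25.6160 N (tension)
  F[1-2] = +231.3831 N (tension)
  F[1-3] = -151.4087 N (compression)
  F[2-3] = -228.6087 N (compression)
  F[2-4] = +180.0392 N (tension)
  F[3-4] = -17.3656 N (compression)
  F[3-5] = +763.2787 N (tension)
  F[4-5] = +16.9056 N (tension)
  F[4-6] = +168.1920 N (tension)
  F[5-6] = -450.8783 N (compression)
  Rx@0 = +40.9600 N
  Ry@0 = +184.2968 N
  Ry@6 = +418.3332 N

25.616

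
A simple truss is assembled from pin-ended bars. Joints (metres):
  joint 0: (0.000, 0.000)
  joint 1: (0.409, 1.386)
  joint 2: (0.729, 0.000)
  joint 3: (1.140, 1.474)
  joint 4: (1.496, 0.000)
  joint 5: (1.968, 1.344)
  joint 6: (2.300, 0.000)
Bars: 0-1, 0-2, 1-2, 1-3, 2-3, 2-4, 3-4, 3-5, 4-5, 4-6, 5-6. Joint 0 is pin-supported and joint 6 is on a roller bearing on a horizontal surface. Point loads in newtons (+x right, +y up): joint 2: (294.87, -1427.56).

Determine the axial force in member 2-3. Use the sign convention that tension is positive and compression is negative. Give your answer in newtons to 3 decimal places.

N=7 nodes, M=11 members, R=3 reactions → 2N=14, M+R=14
member 0 (0-1): L=1.4451, (cx,cy)=(0.2830,0.9591)
member 1 (0-2): L=0.7290, (cx,cy)=(1.0000,0.0000)
member 2 (1-2): L=1.4225, (cx,cy)=(0.2250,-0.9744)
member 3 (1-3): L=0.7363, (cx,cy)=(0.9928,0.1195)
member 4 (2-3): L=1.5302, (cx,cy)=(0.2686,0.9633)
member 5 (2-4): L=0.7670, (cx,cy)=(1.0000,0.0000)
member 6 (3-4): L=1.5164, (cx,cy)=(0.2348,-0.9721)
member 7 (3-5): L=0.8381, (cx,cy)=(0.9879,-0.1551)
member 8 (4-5): L=1.4245, (cx,cy)=(0.3314,0.9435)
member 9 (4-6): L=0.8040, (cx,cy)=(1.0000,0.0000)
member 10 (5-6): L=1.3844, (cx,cy)=(0.2398,-0.9708)
solve A·x = −loads:
  F[0-1] = -1016.6549 N (compression)
  F[0-2] = +582.6117 N (tension)
  F[1-2] = +939.0855 N (tension)
  F[1-3] = -502.6032 N (compression)
  F[2-3] = +532.0974 N (tension)
  F[2-4] = +356.0857 N (tension)
  F[3-4] = -424.0494 N (compression)
  F[3-5] = -259.6744 N (compression)
  F[4-5] = +436.8780 N (tension)
  F[4-6] = +111.7720 N (tension)
  F[5-6] = -466.0752 N (compression)
  Rx@0 = -294.8700 N
  Ry@0 = +975.0855 N
  Ry@6 = +452.4745 N

532.097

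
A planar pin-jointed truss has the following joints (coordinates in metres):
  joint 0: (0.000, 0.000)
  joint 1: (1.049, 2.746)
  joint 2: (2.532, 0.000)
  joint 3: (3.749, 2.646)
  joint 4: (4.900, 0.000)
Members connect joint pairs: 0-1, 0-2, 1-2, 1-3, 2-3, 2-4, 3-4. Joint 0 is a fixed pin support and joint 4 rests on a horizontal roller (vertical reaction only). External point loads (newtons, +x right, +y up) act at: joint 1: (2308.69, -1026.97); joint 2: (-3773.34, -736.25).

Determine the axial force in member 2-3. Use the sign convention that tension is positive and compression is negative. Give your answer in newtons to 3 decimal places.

2016.904

N=5 nodes, M=7 members, R=3 reactions → 2N=10, M+R=10
member 0 (0-1): L=2.9395, (cx,cy)=(0.3569,0.9342)
member 1 (0-2): L=2.5320, (cx,cy)=(1.0000,0.0000)
member 2 (1-2): L=3.1209, (cx,cy)=(0.4752,-0.8799)
member 3 (1-3): L=2.7019, (cx,cy)=(0.9993,-0.0370)
member 4 (2-3): L=2.9125, (cx,cy)=(0.4179,0.9085)
member 5 (2-4): L=2.3680, (cx,cy)=(1.0000,0.0000)
member 6 (3-4): L=2.8855, (cx,cy)=(0.3989,-0.9170)
solve A·x = −loads:
  F[0-1] = +140.1155 N (tension)
  F[0-2] = -1514.6513 N (compression)
  F[1-2] = -1245.7664 N (compression)
  F[1-3] = -1667.8574 N (compression)
  F[2-3] = +2016.9038 N (tension)
  F[2-4] = +823.9307 N (tension)
  F[3-4] = -2065.5543 N (compression)
  Rx@0 = +1464.6500 N
  Ry@0 = -130.8901 N
  Ry@4 = +1894.1101 N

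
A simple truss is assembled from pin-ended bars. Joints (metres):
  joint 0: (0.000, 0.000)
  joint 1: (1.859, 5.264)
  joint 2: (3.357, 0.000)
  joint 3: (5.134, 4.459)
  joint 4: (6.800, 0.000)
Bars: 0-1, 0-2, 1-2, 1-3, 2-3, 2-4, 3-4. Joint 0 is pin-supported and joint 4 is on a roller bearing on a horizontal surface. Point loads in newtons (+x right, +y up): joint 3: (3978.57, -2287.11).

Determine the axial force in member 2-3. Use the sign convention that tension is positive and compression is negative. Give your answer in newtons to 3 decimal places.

N=5 nodes, M=7 members, R=3 reactions → 2N=10, M+R=10
member 0 (0-1): L=5.5826, (cx,cy)=(0.3330,0.9429)
member 1 (0-2): L=3.3570, (cx,cy)=(1.0000,0.0000)
member 2 (1-2): L=5.4730, (cx,cy)=(0.2737,-0.9618)
member 3 (1-3): L=3.3725, (cx,cy)=(0.9711,-0.2387)
member 4 (2-3): L=4.8000, (cx,cy)=(0.3702,0.9290)
member 5 (2-4): L=3.4430, (cx,cy)=(1.0000,0.0000)
member 6 (3-4): L=4.7601, (cx,cy)=(0.3500,-0.9368)
solve A·x = −loads:
  F[0-1] = +2172.5391 N (tension)
  F[0-2] = +3255.1185 N (tension)
  F[1-2] = -2488.8591 N (compression)
  F[1-3] = +1446.4824 N (tension)
  F[2-3] = +2576.9060 N (tension)
  F[2-4] = +1619.9157 N (tension)
  F[3-4] = -4628.3957 N (compression)
  Rx@0 = -3978.5700 N
  Ry@0 = -2048.5468 N
  Ry@4 = +4335.6568 N

2576.906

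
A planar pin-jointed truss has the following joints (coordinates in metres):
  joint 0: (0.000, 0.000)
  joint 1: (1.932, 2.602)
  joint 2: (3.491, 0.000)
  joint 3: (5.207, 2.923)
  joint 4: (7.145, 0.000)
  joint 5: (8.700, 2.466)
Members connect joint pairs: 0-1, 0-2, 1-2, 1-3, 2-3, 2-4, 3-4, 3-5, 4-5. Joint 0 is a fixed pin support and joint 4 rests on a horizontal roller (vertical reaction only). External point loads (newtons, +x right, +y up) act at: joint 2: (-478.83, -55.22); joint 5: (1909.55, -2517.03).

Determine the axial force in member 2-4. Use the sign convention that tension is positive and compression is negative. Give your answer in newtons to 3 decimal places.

N=6 nodes, M=9 members, R=3 reactions → 2N=12, M+R=12
member 0 (0-1): L=3.2408, (cx,cy)=(0.5961,0.8029)
member 1 (0-2): L=3.4910, (cx,cy)=(1.0000,0.0000)
member 2 (1-2): L=3.0333, (cx,cy)=(0.5140,-0.8578)
member 3 (1-3): L=3.2907, (cx,cy)=(0.9952,0.0975)
member 4 (2-3): L=3.3895, (cx,cy)=(0.5063,0.8624)
member 5 (2-4): L=3.6540, (cx,cy)=(1.0000,0.0000)
member 6 (3-4): L=3.5071, (cx,cy)=(0.5526,-0.8335)
member 7 (3-5): L=3.5228, (cx,cy)=(0.9915,-0.1297)
member 8 (4-5): L=2.9153, (cx,cy)=(0.5334,0.8459)
solve A·x = −loads:
  F[0-1] = +1467.9780 N (tension)
  F[0-2] = +555.5964 N (tension)
  F[1-2] = -1203.3103 N (compression)
  F[1-3] = +1500.7371 N (tension)
  F[2-3] = +1260.9786 N (tension)
  F[2-4] = -222.4282 N (compression)
  F[3-4] = -1987.4585 N (compression)
  F[3-5] = +3257.7626 N (tension)
  F[4-5] = -2476.0355 N (compression)
  Rx@0 = -1430.7200 N
  Ry@0 = -1178.6085 N
  Ry@4 = +3750.8585 N

-222.428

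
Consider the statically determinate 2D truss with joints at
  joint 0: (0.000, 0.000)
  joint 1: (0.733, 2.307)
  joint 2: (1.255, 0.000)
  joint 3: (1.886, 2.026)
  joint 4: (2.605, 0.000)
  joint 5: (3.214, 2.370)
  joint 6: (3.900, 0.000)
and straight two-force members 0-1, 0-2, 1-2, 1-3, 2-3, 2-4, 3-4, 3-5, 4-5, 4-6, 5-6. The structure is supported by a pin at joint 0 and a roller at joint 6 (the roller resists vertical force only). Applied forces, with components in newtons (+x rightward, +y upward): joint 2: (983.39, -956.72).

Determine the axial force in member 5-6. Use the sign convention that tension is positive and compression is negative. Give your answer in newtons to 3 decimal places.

-320.505

N=7 nodes, M=11 members, R=3 reactions → 2N=14, M+R=14
member 0 (0-1): L=2.4206, (cx,cy)=(0.3028,0.9531)
member 1 (0-2): L=1.2550, (cx,cy)=(1.0000,0.0000)
member 2 (1-2): L=2.3653, (cx,cy)=(0.2207,-0.9753)
member 3 (1-3): L=1.1867, (cx,cy)=(0.9716,-0.2368)
member 4 (2-3): L=2.1220, (cx,cy)=(0.2974,0.9548)
member 5 (2-4): L=1.3500, (cx,cy)=(1.0000,0.0000)
member 6 (3-4): L=2.1498, (cx,cy)=(0.3344,-0.9424)
member 7 (3-5): L=1.3718, (cx,cy)=(0.9680,0.2508)
member 8 (4-5): L=2.4470, (cx,cy)=(0.2489,0.9685)
member 9 (4-6): L=1.2950, (cx,cy)=(1.0000,0.0000)
member 10 (5-6): L=2.4673, (cx,cy)=(0.2780,-0.9606)
solve A·x = −loads:
  F[0-1] = -680.8164 N (compression)
  F[0-2] = +1189.5490 N (tension)
  F[1-2] = +758.6008 N (tension)
  F[1-3] = -384.5082 N (compression)
  F[2-3] = +227.0959 N (tension)
  F[2-4] = +306.0441 N (tension)
  F[3-4] = -376.2157 N (compression)
  F[3-5] = -186.1670 N (compression)
  F[4-5] = +366.0691 N (tension)
  F[4-6] = +89.1127 N (tension)
  F[5-6] = -320.5051 N (compression)
  Rx@0 = -983.3900 N
  Ry@0 = +648.8524 N
  Ry@6 = +307.8676 N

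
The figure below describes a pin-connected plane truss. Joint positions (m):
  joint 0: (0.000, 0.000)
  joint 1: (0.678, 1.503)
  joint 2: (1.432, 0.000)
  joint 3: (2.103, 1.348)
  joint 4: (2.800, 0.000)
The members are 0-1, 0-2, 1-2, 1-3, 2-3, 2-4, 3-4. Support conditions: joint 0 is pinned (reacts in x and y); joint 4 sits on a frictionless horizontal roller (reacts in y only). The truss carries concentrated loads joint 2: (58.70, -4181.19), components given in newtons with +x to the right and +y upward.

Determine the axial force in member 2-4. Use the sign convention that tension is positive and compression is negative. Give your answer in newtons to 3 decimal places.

N=5 nodes, M=7 members, R=3 reactions → 2N=10, M+R=10
member 0 (0-1): L=1.6488, (cx,cy)=(0.4112,0.9115)
member 1 (0-2): L=1.4320, (cx,cy)=(1.0000,0.0000)
member 2 (1-2): L=1.6815, (cx,cy)=(0.4484,-0.8938)
member 3 (1-3): L=1.4334, (cx,cy)=(0.9941,-0.1081)
member 4 (2-3): L=1.5058, (cx,cy)=(0.4456,0.8952)
member 5 (2-4): L=1.3680, (cx,cy)=(1.0000,0.0000)
member 6 (3-4): L=1.5175, (cx,cy)=(0.4593,-0.8883)
solve A·x = −loads:
  F[0-1] = -2241.0372 N (compression)
  F[0-2] = +980.2071 N (tension)
  F[1-2] = +2535.9725 N (tension)
  F[1-3] = -2070.7862 N (compression)
  F[2-3] = +2138.5264 N (tension)
  F[2-4] = +1105.6757 N (tension)
  F[3-4] = -2407.3197 N (compression)
  Rx@0 = -58.7000 N
  Ry@0 = +2042.8100 N
  Ry@4 = +2138.3800 N

1105.676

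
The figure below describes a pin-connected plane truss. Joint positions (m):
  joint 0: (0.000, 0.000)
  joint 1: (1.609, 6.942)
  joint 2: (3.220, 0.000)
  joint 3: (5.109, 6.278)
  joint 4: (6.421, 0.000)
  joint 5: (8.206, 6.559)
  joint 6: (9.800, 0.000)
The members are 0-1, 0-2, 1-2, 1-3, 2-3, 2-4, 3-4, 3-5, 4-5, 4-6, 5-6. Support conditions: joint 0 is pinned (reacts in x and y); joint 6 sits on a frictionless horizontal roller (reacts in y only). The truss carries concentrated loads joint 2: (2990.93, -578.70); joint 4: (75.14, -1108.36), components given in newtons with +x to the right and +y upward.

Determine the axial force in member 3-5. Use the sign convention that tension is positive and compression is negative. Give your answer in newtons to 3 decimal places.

N=7 nodes, M=11 members, R=3 reactions → 2N=14, M+R=14
member 0 (0-1): L=7.1260, (cx,cy)=(0.2258,0.9742)
member 1 (0-2): L=3.2200, (cx,cy)=(1.0000,0.0000)
member 2 (1-2): L=7.1265, (cx,cy)=(0.2261,-0.9741)
member 3 (1-3): L=3.5624, (cx,cy)=(0.9825,-0.1864)
member 4 (2-3): L=6.5560, (cx,cy)=(0.2881,0.9576)
member 5 (2-4): L=3.2010, (cx,cy)=(1.0000,0.0000)
member 6 (3-4): L=6.4136, (cx,cy)=(0.2046,-0.9789)
member 7 (3-5): L=3.1097, (cx,cy)=(0.9959,0.0904)
member 8 (4-5): L=6.7976, (cx,cy)=(0.2626,0.9649)
member 9 (4-6): L=3.3790, (cx,cy)=(1.0000,0.0000)
member 10 (5-6): L=6.7499, (cx,cy)=(0.2362,-0.9717)
solve A·x = −loads:
  F[0-1] = -791.1446 N (compression)
  F[0-2] = +3244.7042 N (tension)
  F[1-2] = +864.0245 N (tension)
  F[1-3] = -380.6242 N (compression)
  F[2-3] = -274.6039 N (compression)
  F[2-4] = +528.2162 N (tension)
  F[3-4] = +151.2960 N (tension)
  F[3-5] = -486.0142 N (compression)
  F[4-5] = +995.1883 N (tension)
  F[4-6] = +222.6949 N (tension)
  F[5-6] = -943.0183 N (compression)
  Rx@0 = -3066.0700 N
  Ry@0 = +770.7137 N
  Ry@6 = +916.3463 N

-486.014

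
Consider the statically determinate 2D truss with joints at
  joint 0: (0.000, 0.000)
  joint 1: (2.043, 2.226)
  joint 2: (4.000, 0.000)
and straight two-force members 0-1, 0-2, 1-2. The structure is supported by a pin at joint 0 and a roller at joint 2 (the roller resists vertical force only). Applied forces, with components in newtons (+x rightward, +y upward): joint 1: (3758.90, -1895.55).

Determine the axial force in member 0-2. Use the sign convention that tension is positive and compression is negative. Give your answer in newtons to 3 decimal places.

2690.198

N=3 nodes, M=3 members, R=3 reactions → 2N=6, M+R=6
member 0 (0-1): L=3.0214, (cx,cy)=(0.6762,0.7367)
member 1 (0-2): L=4.0000, (cx,cy)=(1.0000,0.0000)
member 2 (1-2): L=2.9639, (cx,cy)=(0.6603,-0.7510)
solve A·x = −loads:
  F[0-1] = +1580.5129 N (tension)
  F[0-2] = +2690.1981 N (tension)
  F[1-2] = -4074.3887 N (compression)
  Rx@0 = -3758.9000 N
  Ry@0 = -1164.4300 N
  Ry@2 = +3059.9800 N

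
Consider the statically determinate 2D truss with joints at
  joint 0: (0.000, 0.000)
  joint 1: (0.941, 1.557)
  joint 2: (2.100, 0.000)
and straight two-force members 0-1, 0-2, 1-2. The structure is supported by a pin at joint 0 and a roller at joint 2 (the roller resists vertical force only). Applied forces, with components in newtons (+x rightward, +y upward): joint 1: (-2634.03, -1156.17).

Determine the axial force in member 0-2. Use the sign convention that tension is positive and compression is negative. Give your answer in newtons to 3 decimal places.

N=3 nodes, M=3 members, R=3 reactions → 2N=6, M+R=6
member 0 (0-1): L=1.8193, (cx,cy)=(0.5172,0.8558)
member 1 (0-2): L=2.1000, (cx,cy)=(1.0000,0.0000)
member 2 (1-2): L=1.9410, (cx,cy)=(0.5971,-0.8022)
solve A·x = −loads:
  F[0-1] = -3027.4845 N (compression)
  F[0-2] = -1068.0895 N (compression)
  F[1-2] = +1788.7620 N (tension)
  Rx@0 = +2634.0300 N
  Ry@0 = +2591.0408 N
  Ry@2 = -1434.8708 N

-1068.089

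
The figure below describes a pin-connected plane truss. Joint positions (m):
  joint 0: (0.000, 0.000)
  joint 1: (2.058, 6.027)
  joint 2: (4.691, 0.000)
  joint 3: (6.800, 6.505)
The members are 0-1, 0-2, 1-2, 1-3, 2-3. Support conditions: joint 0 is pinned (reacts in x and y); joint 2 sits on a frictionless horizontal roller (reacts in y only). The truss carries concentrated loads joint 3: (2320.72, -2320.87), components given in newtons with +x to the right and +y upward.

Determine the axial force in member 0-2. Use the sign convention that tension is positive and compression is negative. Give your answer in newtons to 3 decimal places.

N=4 nodes, M=5 members, R=3 reactions → 2N=8, M+R=8
member 0 (0-1): L=6.3687, (cx,cy)=(0.3231,0.9463)
member 1 (0-2): L=4.6910, (cx,cy)=(1.0000,0.0000)
member 2 (1-2): L=6.5770, (cx,cy)=(0.4003,-0.9164)
member 3 (1-3): L=4.7660, (cx,cy)=(0.9950,0.1003)
member 4 (2-3): L=6.8383, (cx,cy)=(0.3084,0.9513)
solve A·x = −loads:
  F[0-1] = +4503.1595 N (tension)
  F[0-2] = +865.5517 N (tension)
  F[1-2] = -4301.0116 N (compression)
  F[1-3] = +3193.1017 N (tension)
  F[2-3] = -2776.4569 N (compression)
  Rx@0 = -2320.7200 N
  Ry@0 = -4261.5644 N
  Ry@2 = +6582.4344 N

865.552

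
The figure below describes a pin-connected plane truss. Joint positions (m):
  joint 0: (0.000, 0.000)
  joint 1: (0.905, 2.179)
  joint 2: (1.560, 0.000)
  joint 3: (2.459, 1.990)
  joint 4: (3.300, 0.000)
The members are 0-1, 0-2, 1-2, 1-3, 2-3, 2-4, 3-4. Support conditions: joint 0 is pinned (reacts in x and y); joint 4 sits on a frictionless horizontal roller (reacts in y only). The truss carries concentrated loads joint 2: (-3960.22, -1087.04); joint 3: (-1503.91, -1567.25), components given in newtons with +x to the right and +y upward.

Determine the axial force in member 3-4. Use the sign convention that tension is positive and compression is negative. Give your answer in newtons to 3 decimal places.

-841.159

N=5 nodes, M=7 members, R=3 reactions → 2N=10, M+R=10
member 0 (0-1): L=2.3595, (cx,cy)=(0.3836,0.9235)
member 1 (0-2): L=1.5600, (cx,cy)=(1.0000,0.0000)
member 2 (1-2): L=2.2753, (cx,cy)=(0.2879,-0.9577)
member 3 (1-3): L=1.5655, (cx,cy)=(0.9927,-0.1207)
member 4 (2-3): L=2.1836, (cx,cy)=(0.4117,0.9113)
member 5 (2-4): L=1.7400, (cx,cy)=(1.0000,0.0000)
member 6 (3-4): L=2.1604, (cx,cy)=(0.3893,-0.9211)
solve A·x = −loads:
  F[0-1] = -2035.1383 N (compression)
  F[0-2] = -4683.5286 N (compression)
  F[1-2] = +2139.9266 N (tension)
  F[1-3] = -1406.9178 N (compression)
  F[2-3] = -1055.9412 N (compression)
  F[2-4] = +327.4443 N (tension)
  F[3-4] = -841.1591 N (compression)
  Rx@0 = +5464.1300 N
  Ry@0 = +1879.4811 N
  Ry@4 = +774.8089 N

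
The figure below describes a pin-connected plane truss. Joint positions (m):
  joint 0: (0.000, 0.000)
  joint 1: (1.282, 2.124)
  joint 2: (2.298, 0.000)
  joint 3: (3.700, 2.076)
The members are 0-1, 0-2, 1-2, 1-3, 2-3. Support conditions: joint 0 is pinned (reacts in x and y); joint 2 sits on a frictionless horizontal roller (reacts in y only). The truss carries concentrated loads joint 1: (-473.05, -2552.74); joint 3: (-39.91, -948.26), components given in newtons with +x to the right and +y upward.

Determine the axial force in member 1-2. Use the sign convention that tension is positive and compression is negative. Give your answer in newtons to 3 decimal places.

N=4 nodes, M=5 members, R=3 reactions → 2N=8, M+R=8
member 0 (0-1): L=2.4809, (cx,cy)=(0.5167,0.8561)
member 1 (0-2): L=2.2980, (cx,cy)=(1.0000,0.0000)
member 2 (1-2): L=2.3545, (cx,cy)=(0.4315,-0.9021)
member 3 (1-3): L=2.4185, (cx,cy)=(0.9998,-0.0198)
member 4 (2-3): L=2.5051, (cx,cy)=(0.5597,0.8287)
solve A·x = −loads:
  F[0-1] = -1195.3478 N (compression)
  F[0-2] = +104.7318 N (tension)
  F[1-2] = -1708.3583 N (compression)
  F[1-3] = +592.6583 N (tension)
  F[2-3] = -1130.0541 N (compression)
  Rx@0 = +512.9600 N
  Ry@0 = +1023.3832 N
  Ry@2 = +2477.6168 N

-1708.358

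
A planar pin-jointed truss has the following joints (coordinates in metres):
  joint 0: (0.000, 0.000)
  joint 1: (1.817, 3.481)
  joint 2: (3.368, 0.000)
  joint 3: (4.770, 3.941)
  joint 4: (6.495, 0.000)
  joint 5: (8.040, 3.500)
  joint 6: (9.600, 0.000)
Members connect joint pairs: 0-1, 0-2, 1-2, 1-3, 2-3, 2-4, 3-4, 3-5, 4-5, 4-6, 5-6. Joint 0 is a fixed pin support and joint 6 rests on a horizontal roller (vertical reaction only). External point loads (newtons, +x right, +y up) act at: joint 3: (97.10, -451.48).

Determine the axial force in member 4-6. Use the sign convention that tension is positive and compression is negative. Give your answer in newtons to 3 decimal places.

N=7 nodes, M=11 members, R=3 reactions → 2N=14, M+R=14
member 0 (0-1): L=3.9267, (cx,cy)=(0.4627,0.8865)
member 1 (0-2): L=3.3680, (cx,cy)=(1.0000,0.0000)
member 2 (1-2): L=3.8109, (cx,cy)=(0.4070,-0.9134)
member 3 (1-3): L=2.9886, (cx,cy)=(0.9881,0.1539)
member 4 (2-3): L=4.1830, (cx,cy)=(0.3352,0.9422)
member 5 (2-4): L=3.1270, (cx,cy)=(1.0000,0.0000)
member 6 (3-4): L=4.3020, (cx,cy)=(0.4010,-0.9161)
member 7 (3-5): L=3.2996, (cx,cy)=(0.9910,-0.1337)
member 8 (4-5): L=3.8258, (cx,cy)=(0.4038,0.9148)
member 9 (4-6): L=3.1050, (cx,cy)=(1.0000,0.0000)
member 10 (5-6): L=3.8319, (cx,cy)=(0.4071,-0.9134)
solve A·x = −loads:
  F[0-1] = -211.2686 N (compression)
  F[0-2] = +194.8606 N (tension)
  F[1-2] = +176.1418 N (tension)
  F[1-3] = -171.4922 N (compression)
  F[2-3] = -170.7715 N (compression)
  F[2-4] = +323.7861 N (tension)
  F[3-4] = -255.8251 N (compression)
  F[3-5] = -223.2086 N (compression)
  F[4-5] = +256.1762 N (tension)
  F[4-6] = +117.7536 N (tension)
  F[5-6] = -289.2449 N (compression)
  Rx@0 = -97.1000 N
  Ry@0 = +187.2893 N
  Ry@6 = +264.1907 N

117.754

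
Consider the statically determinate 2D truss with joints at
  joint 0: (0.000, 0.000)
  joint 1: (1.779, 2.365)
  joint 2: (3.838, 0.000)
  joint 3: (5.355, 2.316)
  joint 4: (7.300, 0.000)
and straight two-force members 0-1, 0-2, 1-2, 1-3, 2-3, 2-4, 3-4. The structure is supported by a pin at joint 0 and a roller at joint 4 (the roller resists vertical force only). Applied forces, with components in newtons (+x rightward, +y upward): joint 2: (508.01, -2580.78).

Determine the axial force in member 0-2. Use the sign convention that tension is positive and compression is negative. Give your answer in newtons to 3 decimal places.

1428.672

N=5 nodes, M=7 members, R=3 reactions → 2N=10, M+R=10
member 0 (0-1): L=2.9594, (cx,cy)=(0.6011,0.7991)
member 1 (0-2): L=3.8380, (cx,cy)=(1.0000,0.0000)
member 2 (1-2): L=3.1357, (cx,cy)=(0.6566,-0.7542)
member 3 (1-3): L=3.5763, (cx,cy)=(0.9999,-0.0137)
member 4 (2-3): L=2.7686, (cx,cy)=(0.5479,0.8365)
member 5 (2-4): L=3.4620, (cx,cy)=(1.0000,0.0000)
member 6 (3-4): L=3.0244, (cx,cy)=(0.6431,-0.7658)
solve A·x = −loads:
  F[0-1] = -1531.5393 N (compression)
  F[0-2] = +1428.6715 N (tension)
  F[1-2] = +1659.3047 N (tension)
  F[1-3] = -2010.3972 N (compression)
  F[2-3] = +1589.0868 N (tension)
  F[2-4] = +1139.4995 N (tension)
  F[3-4] = -1771.8667 N (compression)
  Rx@0 = -508.0100 N
  Ry@0 = +1223.9261 N
  Ry@4 = +1356.8539 N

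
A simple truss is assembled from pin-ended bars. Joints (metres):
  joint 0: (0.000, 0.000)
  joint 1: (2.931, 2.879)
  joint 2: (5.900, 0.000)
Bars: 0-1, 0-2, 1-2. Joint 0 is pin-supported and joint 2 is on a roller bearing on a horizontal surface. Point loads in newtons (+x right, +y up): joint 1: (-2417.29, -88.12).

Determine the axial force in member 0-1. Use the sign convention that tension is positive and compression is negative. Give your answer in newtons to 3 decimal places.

N=3 nodes, M=3 members, R=3 reactions → 2N=6, M+R=6
member 0 (0-1): L=4.1085, (cx,cy)=(0.7134,0.7008)
member 1 (0-2): L=5.9000, (cx,cy)=(1.0000,0.0000)
member 2 (1-2): L=4.1357, (cx,cy)=(0.7179,-0.6961)
solve A·x = −loads:
  F[0-1] = -1746.5562 N (compression)
  F[0-2] = -1171.2848 N (compression)
  F[1-2] = +1631.5339 N (tension)
  Rx@0 = +2417.2900 N
  Ry@0 = +1223.8994 N
  Ry@2 = -1135.7794 N

-1746.556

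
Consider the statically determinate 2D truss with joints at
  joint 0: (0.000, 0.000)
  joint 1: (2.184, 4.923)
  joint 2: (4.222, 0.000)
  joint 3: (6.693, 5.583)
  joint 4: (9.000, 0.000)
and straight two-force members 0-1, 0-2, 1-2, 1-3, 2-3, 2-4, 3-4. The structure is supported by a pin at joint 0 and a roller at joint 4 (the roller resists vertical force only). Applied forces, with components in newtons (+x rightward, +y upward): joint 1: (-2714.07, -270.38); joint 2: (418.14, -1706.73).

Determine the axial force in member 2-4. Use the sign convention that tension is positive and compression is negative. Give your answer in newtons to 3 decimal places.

-255.509

N=5 nodes, M=7 members, R=3 reactions → 2N=10, M+R=10
member 0 (0-1): L=5.3857, (cx,cy)=(0.4055,0.9141)
member 1 (0-2): L=4.2220, (cx,cy)=(1.0000,0.0000)
member 2 (1-2): L=5.3282, (cx,cy)=(0.3825,-0.9240)
member 3 (1-3): L=4.5570, (cx,cy)=(0.9895,0.1448)
member 4 (2-3): L=6.1054, (cx,cy)=(0.4047,0.9144)
member 5 (2-4): L=4.7780, (cx,cy)=(1.0000,0.0000)
member 6 (3-4): L=6.0409, (cx,cy)=(0.3819,-0.9242)
solve A·x = −loads:
  F[0-1] = -2839.3885 N (compression)
  F[0-2] = -1144.5064 N (compression)
  F[1-2] = +2606.0641 N (tension)
  F[1-3] = +571.8682 N (tension)
  F[2-3] = -766.7678 N (compression)
  F[2-4] = -255.5089 N (compression)
  F[3-4] = +669.0491 N (tension)
  Rx@0 = +2295.9300 N
  Ry@0 = +2595.4481 N
  Ry@4 = -618.3381 N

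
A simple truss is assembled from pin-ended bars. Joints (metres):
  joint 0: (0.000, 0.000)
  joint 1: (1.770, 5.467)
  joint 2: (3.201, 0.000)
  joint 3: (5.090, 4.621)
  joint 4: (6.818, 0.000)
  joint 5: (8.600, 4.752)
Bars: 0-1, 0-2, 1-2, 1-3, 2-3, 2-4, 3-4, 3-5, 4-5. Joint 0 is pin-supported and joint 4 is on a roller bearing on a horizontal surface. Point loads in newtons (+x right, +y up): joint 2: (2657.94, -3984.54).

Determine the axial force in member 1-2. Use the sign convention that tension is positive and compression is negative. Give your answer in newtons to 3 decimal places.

N=6 nodes, M=9 members, R=3 reactions → 2N=12, M+R=12
member 0 (0-1): L=5.7464, (cx,cy)=(0.3080,0.9514)
member 1 (0-2): L=3.2010, (cx,cy)=(1.0000,0.0000)
member 2 (1-2): L=5.6512, (cx,cy)=(0.2532,-0.9674)
member 3 (1-3): L=3.4261, (cx,cy)=(0.9690,-0.2469)
member 4 (2-3): L=4.9922, (cx,cy)=(0.3784,0.9256)
member 5 (2-4): L=3.6170, (cx,cy)=(1.0000,0.0000)
member 6 (3-4): L=4.9335, (cx,cy)=(0.3503,-0.9367)
member 7 (3-5): L=3.5124, (cx,cy)=(0.9993,0.0373)
member 8 (4-5): L=5.0751, (cx,cy)=(0.3511,0.9363)
solve A·x = −loads:
  F[0-1] = -2221.8548 N (compression)
  F[0-2] = +3342.3146 N (tension)
  F[1-2] = +2534.3494 N (tension)
  F[1-3] = -1368.5036 N (compression)
  F[2-3] = +1655.9133 N (tension)
  F[2-4] = +699.5434 N (tension)
  F[3-4] = -1997.2289 N (compression)
  F[3-5] = +0.0000 N (tension)
  F[4-5] = -0.0000 N (compression)
  Rx@0 = -2657.9400 N
  Ry@0 = +2113.8283 N
  Ry@4 = +1870.7117 N

2534.349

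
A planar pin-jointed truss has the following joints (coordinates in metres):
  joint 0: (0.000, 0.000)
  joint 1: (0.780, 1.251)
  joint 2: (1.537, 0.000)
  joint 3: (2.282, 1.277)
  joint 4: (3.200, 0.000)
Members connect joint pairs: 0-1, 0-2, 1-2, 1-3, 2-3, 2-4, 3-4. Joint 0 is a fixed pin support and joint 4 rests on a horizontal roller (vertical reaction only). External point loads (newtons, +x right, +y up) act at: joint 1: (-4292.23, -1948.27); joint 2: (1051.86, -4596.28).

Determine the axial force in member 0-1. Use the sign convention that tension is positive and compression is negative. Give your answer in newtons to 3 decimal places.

-6528.637

N=5 nodes, M=7 members, R=3 reactions → 2N=10, M+R=10
member 0 (0-1): L=1.4742, (cx,cy)=(0.5291,0.8486)
member 1 (0-2): L=1.5370, (cx,cy)=(1.0000,0.0000)
member 2 (1-2): L=1.4622, (cx,cy)=(0.5177,-0.8556)
member 3 (1-3): L=1.5022, (cx,cy)=(0.9999,0.0173)
member 4 (2-3): L=1.4784, (cx,cy)=(0.5039,0.8638)
member 5 (2-4): L=1.6630, (cx,cy)=(1.0000,0.0000)
member 6 (3-4): L=1.5727, (cx,cy)=(0.5837,-0.8120)
solve A·x = −loads:
  F[0-1] = -6528.6375 N (compression)
  F[0-2] = +213.8280 N (tension)
  F[1-2] = +4171.3885 N (tension)
  F[1-3] = -1321.7374 N (compression)
  F[2-3] = +1189.4864 N (tension)
  F[2-4] = +722.1417 N (tension)
  F[3-4] = -1237.1763 N (compression)
  Rx@0 = +3240.3700 N
  Ry@0 = +5540.0021 N
  Ry@4 = +1004.5479 N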